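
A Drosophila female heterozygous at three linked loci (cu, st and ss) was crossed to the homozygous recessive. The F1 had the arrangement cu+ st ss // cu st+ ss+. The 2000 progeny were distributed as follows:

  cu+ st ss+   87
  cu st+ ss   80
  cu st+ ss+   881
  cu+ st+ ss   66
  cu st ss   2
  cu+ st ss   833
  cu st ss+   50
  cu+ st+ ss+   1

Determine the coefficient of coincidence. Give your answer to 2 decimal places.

0.30

The two rarest classes, cu st ss and cu+ st+ ss+, are the double crossovers. Comparing them with the parentals, only the cu allele has switched, so cu is the middle locus and the order is st – cu – ss.
st–cu: (116 + 3)/2000 = 0.0595; cu–ss: (167 + 3)/2000 = 0.0850.
Expected DCO frequency = 0.0595 × 0.0850 ≈ 0.00506; observed = 3/2000 ≈ 0.00150.
Coefficient of coincidence = 0.00150/0.00506 ≈ 0.30.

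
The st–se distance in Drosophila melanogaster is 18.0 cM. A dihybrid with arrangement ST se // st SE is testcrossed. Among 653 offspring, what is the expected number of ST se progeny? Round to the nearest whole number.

268

A map distance of 18.0 cM corresponds to a recombination frequency of 0.180.
The F1 is ST se / st SE, so ST se is a parental gamete class with expected frequency (1 − r)/2 = 0.820/2 = 0.4100.
Expected number = 0.4100 × 653 = 267.73 ≈ 268.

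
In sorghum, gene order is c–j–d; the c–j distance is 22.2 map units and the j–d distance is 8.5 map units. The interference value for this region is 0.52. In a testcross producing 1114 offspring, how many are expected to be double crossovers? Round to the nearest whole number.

10

Map distances give recombination frequencies of 0.222 and 0.085 for the two intervals.
With interference 0.52 (so coincidence = 0.48), expected double-crossover frequency = 0.222 × 0.085 × 0.48 = 0.00906.
Expected number = 0.00906 × 1114 = 10.09 ≈ 10.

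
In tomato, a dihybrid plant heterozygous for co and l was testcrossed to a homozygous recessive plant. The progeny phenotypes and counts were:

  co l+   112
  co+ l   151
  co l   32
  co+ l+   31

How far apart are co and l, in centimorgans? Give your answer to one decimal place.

19.3 centimorgans

The two most frequent classes, co+ l (151) and co l+ (112), are the parental types, so the F1 was co+ l / co l+.
The recombinant classes are co+ l+ and co l: 31 + 32 = 63.
Recombination frequency = 63/326 = 0.1933 ≈ 19.3%, i.e. 19.3 centimorgans.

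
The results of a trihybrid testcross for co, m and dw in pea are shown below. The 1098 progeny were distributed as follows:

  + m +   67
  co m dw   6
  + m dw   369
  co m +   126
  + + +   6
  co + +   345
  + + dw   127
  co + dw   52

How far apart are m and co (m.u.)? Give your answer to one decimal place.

24.1 m.u.

The two most frequent reciprocal classes, + m dw and co + +, are the parental types, so the F1 was + m dw / co + +.
The two rarest classes, co m dw and + + +, are the double crossovers. Comparing them with the parentals, only the co allele has switched, so co is the middle locus and the order is dw – co – m.
Crossovers in the co–m interval produce the single-crossover classes + + dw and co m + (127 + 126 = 253) plus the double crossovers (12).
RF(co–m) = (253 + 12) / 1098 = 265/1098 = 0.2413 → 24.1 m.u.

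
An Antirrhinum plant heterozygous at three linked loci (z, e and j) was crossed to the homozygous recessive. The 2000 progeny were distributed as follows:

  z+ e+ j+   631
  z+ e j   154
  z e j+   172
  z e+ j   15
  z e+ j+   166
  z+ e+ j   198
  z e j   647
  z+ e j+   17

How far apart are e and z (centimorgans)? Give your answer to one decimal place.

17.6 centimorgans

The two most frequent reciprocal classes, z e j and z+ e+ j+, are the parental types, so the F1 was z e j / z+ e+ j+.
The two rarest classes, z e+ j and z+ e j+, are the double crossovers. Comparing them with the parentals, only the e allele has switched, so e is the middle locus and the order is z – e – j.
Crossovers in the z–e interval produce the single-crossover classes z+ e j and z e+ j+ (154 + 166 = 320) plus the double crossovers (32).
RF(z–e) = (320 + 32) / 2000 = 352/2000 = 0.1760 → 17.6 centimorgans.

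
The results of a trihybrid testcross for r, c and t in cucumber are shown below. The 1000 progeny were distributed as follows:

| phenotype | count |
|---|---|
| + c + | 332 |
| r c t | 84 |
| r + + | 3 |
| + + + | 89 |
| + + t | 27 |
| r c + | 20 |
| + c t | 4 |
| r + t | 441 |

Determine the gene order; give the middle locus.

t

The two most frequent reciprocal classes, + c + and r + t, are the parental types, so the F1 was + c + / r + t.
The two rarest classes, + c t and r + +, are the double crossovers. Comparing them with the parentals, only the t allele has switched, so t is the middle locus and the order is r – t – c.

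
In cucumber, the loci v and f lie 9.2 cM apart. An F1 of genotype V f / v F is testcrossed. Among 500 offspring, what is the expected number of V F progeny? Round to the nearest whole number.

23

A map distance of 9.2 cM corresponds to a recombination frequency of 0.092.
The F1 is V f / v F, so V F is a recombinant gamete class with expected frequency r/2 = 0.092/2 = 0.0460.
Expected number = 0.0460 × 500 = 23.00 ≈ 23.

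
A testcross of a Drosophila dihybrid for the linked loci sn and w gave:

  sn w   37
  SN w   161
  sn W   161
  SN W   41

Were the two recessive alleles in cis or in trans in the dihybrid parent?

The two most frequent classes are SN w (161) and sn W (161); these are the parental (non-recombinant) types.
So the F1 carried SN w on one chromosome and sn W on the other — the recessive alleles are on opposite chromosomes (trans / repulsion).

trans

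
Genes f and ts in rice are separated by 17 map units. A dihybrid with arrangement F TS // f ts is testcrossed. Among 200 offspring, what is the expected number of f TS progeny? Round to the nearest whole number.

17

A map distance of 17 map units corresponds to a recombination frequency of 0.170.
The F1 is F TS / f ts, so f TS is a recombinant gamete class with expected frequency r/2 = 0.170/2 = 0.0850.
Expected number = 0.0850 × 200 = 17.00 ≈ 17.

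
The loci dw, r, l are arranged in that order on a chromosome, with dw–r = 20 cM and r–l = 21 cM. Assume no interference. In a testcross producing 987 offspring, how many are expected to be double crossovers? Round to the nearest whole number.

Map distances give recombination frequencies of 0.200 and 0.210 for the two intervals.
With no interference, expected double-crossover frequency = 0.200 × 0.210 = 0.04200.
Expected number = 0.04200 × 987 = 41.45 ≈ 41.

41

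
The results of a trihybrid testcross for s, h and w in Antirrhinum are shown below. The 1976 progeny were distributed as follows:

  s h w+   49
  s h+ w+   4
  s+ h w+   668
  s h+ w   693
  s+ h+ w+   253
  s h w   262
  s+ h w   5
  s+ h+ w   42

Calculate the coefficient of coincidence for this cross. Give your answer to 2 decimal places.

0.34

The two most frequent reciprocal classes, s h+ w and s+ h w+, are the parental types, so the F1 was s h+ w / s+ h w+.
The two rarest classes, s h+ w+ and s+ h w, are the double crossovers. Comparing them with the parentals, only the w allele has switched, so w is the middle locus and the order is s – w – h.
s–w: (91 + 9)/1976 = 0.0506; w–h: (515 + 9)/1976 = 0.2652.
Expected DCO frequency = 0.0506 × 0.2652 ≈ 0.01342; observed = 9/1976 ≈ 0.00455.
Coefficient of coincidence = 0.00455/0.01342 ≈ 0.34.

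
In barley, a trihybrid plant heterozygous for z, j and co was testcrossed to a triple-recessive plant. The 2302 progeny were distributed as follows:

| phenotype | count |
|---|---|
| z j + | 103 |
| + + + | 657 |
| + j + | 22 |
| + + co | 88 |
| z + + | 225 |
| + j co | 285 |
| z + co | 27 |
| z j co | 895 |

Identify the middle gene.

j

The two most frequent reciprocal classes, z j co and + + +, are the parental types, so the F1 was z j co / + + +.
The two rarest classes, z + co and + j +, are the double crossovers. Comparing them with the parentals, only the j allele has switched, so j is the middle locus and the order is z – j – co.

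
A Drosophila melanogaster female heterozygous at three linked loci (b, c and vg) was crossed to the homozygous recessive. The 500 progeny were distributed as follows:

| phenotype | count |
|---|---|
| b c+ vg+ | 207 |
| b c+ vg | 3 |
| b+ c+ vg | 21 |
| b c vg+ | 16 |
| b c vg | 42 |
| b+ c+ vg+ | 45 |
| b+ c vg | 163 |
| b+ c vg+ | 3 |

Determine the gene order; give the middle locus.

The two most frequent reciprocal classes, b+ c vg and b c+ vg+, are the parental types, so the F1 was b+ c vg / b c+ vg+.
The two rarest classes, b+ c vg+ and b c+ vg, are the double crossovers. Comparing them with the parentals, only the vg allele has switched, so vg is the middle locus and the order is b – vg – c.

vg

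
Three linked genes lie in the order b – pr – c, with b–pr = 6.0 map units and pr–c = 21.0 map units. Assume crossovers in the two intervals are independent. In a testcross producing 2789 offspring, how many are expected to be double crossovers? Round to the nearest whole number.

35

Map distances give recombination frequencies of 0.060 and 0.210 for the two intervals.
With no interference, expected double-crossover frequency = 0.060 × 0.210 = 0.01260.
Expected number = 0.01260 × 2789 = 35.14 ≈ 35.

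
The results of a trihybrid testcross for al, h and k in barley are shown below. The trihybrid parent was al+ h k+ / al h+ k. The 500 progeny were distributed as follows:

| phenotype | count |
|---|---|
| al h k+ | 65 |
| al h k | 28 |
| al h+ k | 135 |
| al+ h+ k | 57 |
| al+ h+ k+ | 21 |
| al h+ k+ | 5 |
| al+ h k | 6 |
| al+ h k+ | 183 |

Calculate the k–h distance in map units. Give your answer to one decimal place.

The two rarest classes, al+ h k and al h+ k+, are the double crossovers. Comparing them with the parentals, only the k allele has switched, so k is the middle locus and the order is al – k – h.
Crossovers in the k–h interval produce the single-crossover classes al+ h+ k+ and al h k (21 + 28 = 49) plus the double crossovers (11).
RF(k–h) = (49 + 11) / 500 = 60/500 = 0.1200 → 12.0 map units.

12.0 map units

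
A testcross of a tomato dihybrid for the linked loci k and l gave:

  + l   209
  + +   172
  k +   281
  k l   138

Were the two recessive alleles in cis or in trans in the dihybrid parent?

trans

The two most frequent classes are + l (209) and k + (281); these are the parental (non-recombinant) types.
So the F1 carried + l on one chromosome and k + on the other — the recessive alleles are on opposite chromosomes (trans / repulsion).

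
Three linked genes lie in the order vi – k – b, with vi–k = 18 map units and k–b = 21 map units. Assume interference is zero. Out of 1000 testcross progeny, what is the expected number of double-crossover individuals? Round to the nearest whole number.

Map distances give recombination frequencies of 0.180 and 0.210 for the two intervals.
With no interference, expected double-crossover frequency = 0.180 × 0.210 = 0.03780.
Expected number = 0.03780 × 1000 = 37.80 ≈ 38.

38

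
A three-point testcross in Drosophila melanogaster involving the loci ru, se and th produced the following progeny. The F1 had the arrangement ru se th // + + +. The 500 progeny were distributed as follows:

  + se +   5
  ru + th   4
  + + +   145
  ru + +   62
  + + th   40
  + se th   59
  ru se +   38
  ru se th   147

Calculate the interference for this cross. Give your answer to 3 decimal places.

0.602

The two rarest classes, ru + th and + se +, are the double crossovers. Comparing them with the parentals, only the se allele has switched, so se is the middle locus and the order is ru – se – th.
ru–se: (121 + 9)/500 = 0.2600; se–th: (78 + 9)/500 = 0.1740.
Expected DCO frequency = 0.2600 × 0.1740 ≈ 0.04524; observed = 9/500 ≈ 0.01800.
Coefficient of coincidence = 0.01800/0.04524 ≈ 0.398; interference = 1 − 0.398 = 0.602.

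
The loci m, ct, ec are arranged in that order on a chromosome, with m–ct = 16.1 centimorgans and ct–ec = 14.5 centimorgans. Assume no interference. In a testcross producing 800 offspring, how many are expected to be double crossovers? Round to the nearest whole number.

19

Map distances give recombination frequencies of 0.161 and 0.145 for the two intervals.
With no interference, expected double-crossover frequency = 0.161 × 0.145 = 0.02334.
Expected number = 0.02334 × 800 = 18.68 ≈ 19.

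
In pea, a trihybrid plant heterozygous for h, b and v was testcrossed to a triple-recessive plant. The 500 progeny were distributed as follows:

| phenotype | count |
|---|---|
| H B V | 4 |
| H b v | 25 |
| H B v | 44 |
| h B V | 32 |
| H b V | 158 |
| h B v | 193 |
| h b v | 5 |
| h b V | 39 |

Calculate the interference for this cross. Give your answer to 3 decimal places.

The two most frequent reciprocal classes, H b V and h B v, are the parental types, so the F1 was H b V / h B v.
The two rarest classes, H B V and h b v, are the double crossovers. Comparing them with the parentals, only the b allele has switched, so b is the middle locus and the order is h – b – v.
h–b: (83 + 9)/500 = 0.1840; b–v: (57 + 9)/500 = 0.1320.
Expected DCO frequency = 0.1840 × 0.1320 ≈ 0.02429; observed = 9/500 ≈ 0.01800.
Coefficient of coincidence = 0.01800/0.02429 ≈ 0.741; interference = 1 − 0.741 = 0.259.

0.259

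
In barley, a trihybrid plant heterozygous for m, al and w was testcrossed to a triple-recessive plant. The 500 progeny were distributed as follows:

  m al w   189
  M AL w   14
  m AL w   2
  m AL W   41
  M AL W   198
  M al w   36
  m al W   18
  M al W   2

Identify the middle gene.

al

The two most frequent reciprocal classes, M AL W and m al w, are the parental types, so the F1 was M AL W / m al w.
The two rarest classes, M al W and m AL w, are the double crossovers. Comparing them with the parentals, only the al allele has switched, so al is the middle locus and the order is w – al – m.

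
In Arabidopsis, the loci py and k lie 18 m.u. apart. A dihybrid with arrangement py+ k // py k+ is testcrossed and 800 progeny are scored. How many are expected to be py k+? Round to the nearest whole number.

328

A map distance of 18 m.u. corresponds to a recombination frequency of 0.180.
The F1 is py+ k / py k+, so py k+ is a parental gamete class with expected frequency (1 − r)/2 = 0.820/2 = 0.4100.
Expected number = 0.4100 × 800 = 328.00 ≈ 328.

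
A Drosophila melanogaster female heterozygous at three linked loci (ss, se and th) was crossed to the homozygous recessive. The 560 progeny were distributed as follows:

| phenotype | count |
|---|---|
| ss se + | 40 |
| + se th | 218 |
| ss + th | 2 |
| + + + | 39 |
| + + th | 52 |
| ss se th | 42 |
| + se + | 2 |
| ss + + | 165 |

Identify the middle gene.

th

The two most frequent reciprocal classes, ss + + and + se th, are the parental types, so the F1 was ss + + / + se th.
The two rarest classes, ss + th and + se +, are the double crossovers. Comparing them with the parentals, only the th allele has switched, so th is the middle locus and the order is ss – th – se.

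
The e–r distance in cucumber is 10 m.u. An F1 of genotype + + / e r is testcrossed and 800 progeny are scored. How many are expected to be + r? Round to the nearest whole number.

40

A map distance of 10 m.u. corresponds to a recombination frequency of 0.100.
The F1 is + + / e r, so + r is a recombinant gamete class with expected frequency r/2 = 0.100/2 = 0.0500.
Expected number = 0.0500 × 800 = 40.00 ≈ 40.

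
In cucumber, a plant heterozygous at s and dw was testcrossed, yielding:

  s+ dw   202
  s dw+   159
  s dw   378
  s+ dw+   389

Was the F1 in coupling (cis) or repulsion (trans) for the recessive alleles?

cis

The two most frequent classes are s+ dw+ (389) and s dw (378); these are the parental (non-recombinant) types.
So the F1 carried s+ dw+ on one chromosome and s dw on the other — the recessive alleles are on the same chromosome (cis / coupling).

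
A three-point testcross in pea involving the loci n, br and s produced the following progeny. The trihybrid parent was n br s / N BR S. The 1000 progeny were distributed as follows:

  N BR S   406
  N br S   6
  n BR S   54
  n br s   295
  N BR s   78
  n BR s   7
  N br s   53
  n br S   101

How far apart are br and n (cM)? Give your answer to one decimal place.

12.0 cM

The two rarest classes, n BR s and N br S, are the double crossovers. Comparing them with the parentals, only the br allele has switched, so br is the middle locus and the order is s – br – n.
Crossovers in the br–n interval produce the single-crossover classes N br s and n BR S (53 + 54 = 107) plus the double crossovers (13).
RF(br–n) = (107 + 13) / 1000 = 120/1000 = 0.1200 → 12.0 cM.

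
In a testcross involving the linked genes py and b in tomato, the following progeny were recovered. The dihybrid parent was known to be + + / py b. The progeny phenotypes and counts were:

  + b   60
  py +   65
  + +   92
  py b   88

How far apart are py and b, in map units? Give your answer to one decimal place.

41.0 map units

The recombinant classes are + b and py +: 60 + 65 = 125.
Recombination frequency = 125/305 = 0.4098 ≈ 41.0%, i.e. 41.0 map units.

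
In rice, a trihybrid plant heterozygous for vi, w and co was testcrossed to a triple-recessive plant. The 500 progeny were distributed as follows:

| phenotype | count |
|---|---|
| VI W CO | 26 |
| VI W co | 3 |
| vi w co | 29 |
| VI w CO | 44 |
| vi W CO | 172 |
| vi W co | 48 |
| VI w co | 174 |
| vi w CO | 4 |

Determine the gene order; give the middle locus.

The two most frequent reciprocal classes, vi W CO and VI w co, are the parental types, so the F1 was vi W CO / VI w co.
The two rarest classes, vi w CO and VI W co, are the double crossovers. Comparing them with the parentals, only the w allele has switched, so w is the middle locus and the order is co – w – vi.

w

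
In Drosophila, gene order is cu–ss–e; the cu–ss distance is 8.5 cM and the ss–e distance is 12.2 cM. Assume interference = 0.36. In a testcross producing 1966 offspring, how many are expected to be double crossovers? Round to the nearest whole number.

Map distances give recombination frequencies of 0.085 and 0.122 for the two intervals.
With interference 0.36 (so coincidence = 0.64), expected double-crossover frequency = 0.085 × 0.122 × 0.64 = 0.00664.
Expected number = 0.00664 × 1966 = 13.05 ≈ 13.

13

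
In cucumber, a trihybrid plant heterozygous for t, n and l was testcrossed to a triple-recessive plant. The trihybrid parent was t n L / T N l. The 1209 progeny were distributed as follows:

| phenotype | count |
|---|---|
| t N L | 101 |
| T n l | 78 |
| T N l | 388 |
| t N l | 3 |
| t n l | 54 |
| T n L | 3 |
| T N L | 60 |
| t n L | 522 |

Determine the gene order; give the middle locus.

The two rarest classes, T n L and t N l, are the double crossovers. Comparing them with the parentals, only the t allele has switched, so t is the middle locus and the order is l – t – n.

t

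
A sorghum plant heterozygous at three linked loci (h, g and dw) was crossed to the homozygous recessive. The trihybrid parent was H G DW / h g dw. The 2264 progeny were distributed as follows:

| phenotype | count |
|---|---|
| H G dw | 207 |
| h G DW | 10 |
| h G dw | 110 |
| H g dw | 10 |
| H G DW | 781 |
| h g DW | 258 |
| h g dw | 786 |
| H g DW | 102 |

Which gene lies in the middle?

The two rarest classes, h G DW and H g dw, are the double crossovers. Comparing them with the parentals, only the h allele has switched, so h is the middle locus and the order is g – h – dw.

h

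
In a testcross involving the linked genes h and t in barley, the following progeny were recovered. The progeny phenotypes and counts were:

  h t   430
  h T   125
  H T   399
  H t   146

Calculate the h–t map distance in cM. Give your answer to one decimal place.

The two most frequent classes, H T (399) and h t (430), are the parental types, so the F1 was H T / h t.
The recombinant classes are H t and h T: 146 + 125 = 271.
Recombination frequency = 271/1100 = 0.2464 ≈ 24.6%, i.e. 24.6 cM.

24.6 cM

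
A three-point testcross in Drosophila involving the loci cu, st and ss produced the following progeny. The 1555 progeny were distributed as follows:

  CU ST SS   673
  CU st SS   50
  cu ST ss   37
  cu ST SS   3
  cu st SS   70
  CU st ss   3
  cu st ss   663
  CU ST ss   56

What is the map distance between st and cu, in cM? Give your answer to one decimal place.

6.0 cM

The two most frequent reciprocal classes, cu st ss and CU ST SS, are the parental types, so the F1 was cu st ss / CU ST SS.
The two rarest classes, CU st ss and cu ST SS, are the double crossovers. Comparing them with the parentals, only the cu allele has switched, so cu is the middle locus and the order is st – cu – ss.
Crossovers in the st–cu interval produce the single-crossover classes cu ST ss and CU st SS (37 + 50 = 87) plus the double crossovers (6).
RF(st–cu) = (87 + 6) / 1555 = 93/1555 = 0.0598 → 6.0 cM.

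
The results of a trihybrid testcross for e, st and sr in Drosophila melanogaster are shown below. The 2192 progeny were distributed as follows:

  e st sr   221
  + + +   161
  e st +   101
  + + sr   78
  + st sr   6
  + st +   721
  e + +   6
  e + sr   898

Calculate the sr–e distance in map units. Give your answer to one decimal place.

8.7 map units

The two most frequent reciprocal classes, + st + and e + sr, are the parental types, so the F1 was + st + / e + sr.
The two rarest classes, + st sr and e + +, are the double crossovers. Comparing them with the parentals, only the sr allele has switched, so sr is the middle locus and the order is st – sr – e.
Crossovers in the sr–e interval produce the single-crossover classes e st + and + + sr (101 + 78 = 179) plus the double crossovers (12).
RF(sr–e) = (179 + 12) / 2192 = 191/2192 = 0.0871 → 8.7 map units.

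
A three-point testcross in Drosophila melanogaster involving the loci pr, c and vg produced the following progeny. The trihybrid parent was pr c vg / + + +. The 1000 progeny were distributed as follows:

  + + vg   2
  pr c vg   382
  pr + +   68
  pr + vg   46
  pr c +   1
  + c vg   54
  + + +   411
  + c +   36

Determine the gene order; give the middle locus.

vg

The two rarest classes, pr c + and + + vg, are the double crossovers. Comparing them with the parentals, only the vg allele has switched, so vg is the middle locus and the order is c – vg – pr.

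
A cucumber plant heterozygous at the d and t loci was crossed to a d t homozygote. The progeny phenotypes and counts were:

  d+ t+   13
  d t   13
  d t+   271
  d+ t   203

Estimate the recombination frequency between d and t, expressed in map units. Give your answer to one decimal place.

5.2 map units

The two most frequent classes, d+ t (203) and d t+ (271), are the parental types, so the F1 was d+ t / d t+.
The recombinant classes are d+ t+ and d t: 13 + 13 = 26.
Recombination frequency = 26/500 = 0.0520 ≈ 5.2%, i.e. 5.2 map units.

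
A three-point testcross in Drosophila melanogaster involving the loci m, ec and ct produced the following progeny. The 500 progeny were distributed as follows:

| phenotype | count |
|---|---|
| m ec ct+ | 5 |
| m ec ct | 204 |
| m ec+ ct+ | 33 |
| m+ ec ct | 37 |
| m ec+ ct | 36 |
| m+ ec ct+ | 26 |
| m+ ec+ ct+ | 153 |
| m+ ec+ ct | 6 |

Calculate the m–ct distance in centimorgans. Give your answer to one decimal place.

16.2 centimorgans

The two most frequent reciprocal classes, m ec ct and m+ ec+ ct+, are the parental types, so the F1 was m ec ct / m+ ec+ ct+.
The two rarest classes, m ec ct+ and m+ ec+ ct, are the double crossovers. Comparing them with the parentals, only the ct allele has switched, so ct is the middle locus and the order is m – ct – ec.
Crossovers in the m–ct interval produce the single-crossover classes m+ ec ct and m ec+ ct+ (37 + 33 = 70) plus the double crossovers (11).
RF(m–ct) = (70 + 11) / 500 = 81/500 = 0.1620 → 16.2 centimorgans.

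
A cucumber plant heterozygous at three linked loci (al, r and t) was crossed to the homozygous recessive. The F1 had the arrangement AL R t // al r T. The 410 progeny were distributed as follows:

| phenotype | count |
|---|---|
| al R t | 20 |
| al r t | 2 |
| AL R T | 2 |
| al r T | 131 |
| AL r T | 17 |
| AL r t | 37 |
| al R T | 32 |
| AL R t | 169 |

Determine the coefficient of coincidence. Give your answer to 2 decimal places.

The two rarest classes, AL R T and al r t, are the double crossovers. Comparing them with the parentals, only the t allele has switched, so t is the middle locus and the order is al – t – r.
al–t: (37 + 4)/410 = 0.1000; t–r: (69 + 4)/410 = 0.1780.
Expected DCO frequency = 0.1000 × 0.1780 ≈ 0.01780; observed = 4/410 ≈ 0.00976.
Coefficient of coincidence = 0.00976/0.01780 ≈ 0.55.

0.55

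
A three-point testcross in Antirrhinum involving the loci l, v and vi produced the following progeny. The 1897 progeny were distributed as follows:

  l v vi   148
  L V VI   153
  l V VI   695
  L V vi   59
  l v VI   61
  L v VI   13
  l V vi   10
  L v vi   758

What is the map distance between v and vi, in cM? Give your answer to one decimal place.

The two most frequent reciprocal classes, L v vi and l V VI, are the parental types, so the F1 was L v vi / l V VI.
The two rarest classes, L v VI and l V vi, are the double crossovers. Comparing them with the parentals, only the vi allele has switched, so vi is the middle locus and the order is l – vi – v.
Crossovers in the vi–v interval produce the single-crossover classes L V vi and l v VI (59 + 61 = 120) plus the double crossovers (23).
RF(vi–v) = (120 + 23) / 1897 = 143/1897 = 0.0754 → 7.5 cM.

7.5 cM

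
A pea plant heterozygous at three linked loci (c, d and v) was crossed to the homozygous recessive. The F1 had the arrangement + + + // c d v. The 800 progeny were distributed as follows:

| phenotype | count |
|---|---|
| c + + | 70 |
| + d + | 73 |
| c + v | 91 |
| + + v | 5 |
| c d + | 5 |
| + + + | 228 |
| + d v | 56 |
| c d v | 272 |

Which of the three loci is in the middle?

The two rarest classes, + + v and c d +, are the double crossovers. Comparing them with the parentals, only the v allele has switched, so v is the middle locus and the order is d – v – c.

v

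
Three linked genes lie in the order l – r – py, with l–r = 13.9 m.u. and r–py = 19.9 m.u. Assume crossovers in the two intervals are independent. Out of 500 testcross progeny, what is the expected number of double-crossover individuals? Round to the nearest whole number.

14

Map distances give recombination frequencies of 0.139 and 0.199 for the two intervals.
With no interference, expected double-crossover frequency = 0.139 × 0.199 = 0.02766.
Expected number = 0.02766 × 500 = 13.83 ≈ 14.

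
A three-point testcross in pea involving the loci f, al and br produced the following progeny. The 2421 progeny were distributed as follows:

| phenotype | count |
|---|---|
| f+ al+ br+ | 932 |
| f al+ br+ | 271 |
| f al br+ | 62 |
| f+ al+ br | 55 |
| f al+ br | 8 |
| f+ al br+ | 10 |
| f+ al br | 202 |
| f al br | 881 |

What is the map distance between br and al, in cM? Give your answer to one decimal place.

The two most frequent reciprocal classes, f+ al+ br+ and f al br, are the parental types, so the F1 was f+ al+ br+ / f al br.
The two rarest classes, f+ al br+ and f al+ br, are the double crossovers. Comparing them with the parentals, only the al allele has switched, so al is the middle locus and the order is br – al – f.
Crossovers in the br–al interval produce the single-crossover classes f+ al+ br and f al br+ (55 + 62 = 117) plus the double crossovers (18).
RF(br–al) = (117 + 18) / 2421 = 135/2421 = 0.0558 → 5.6 cM.

5.6 cM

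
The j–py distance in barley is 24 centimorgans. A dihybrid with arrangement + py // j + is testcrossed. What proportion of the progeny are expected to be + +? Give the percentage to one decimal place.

A map distance of 24 centimorgans corresponds to a recombination frequency of 0.240.
The F1 is + py / j +, so + + is a recombinant gamete class with expected frequency r/2 = 0.240/2 = 0.1200.
That is 0.1200 = 12.0% of the progeny.

12.0%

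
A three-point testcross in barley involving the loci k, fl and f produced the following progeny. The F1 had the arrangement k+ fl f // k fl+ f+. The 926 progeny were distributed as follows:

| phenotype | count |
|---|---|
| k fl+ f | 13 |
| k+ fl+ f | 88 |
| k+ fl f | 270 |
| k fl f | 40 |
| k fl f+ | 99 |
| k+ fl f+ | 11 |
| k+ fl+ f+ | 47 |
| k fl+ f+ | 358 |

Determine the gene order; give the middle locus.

The two rarest classes, k+ fl f+ and k fl+ f, are the double crossovers. Comparing them with the parentals, only the f allele has switched, so f is the middle locus and the order is k – f – fl.

f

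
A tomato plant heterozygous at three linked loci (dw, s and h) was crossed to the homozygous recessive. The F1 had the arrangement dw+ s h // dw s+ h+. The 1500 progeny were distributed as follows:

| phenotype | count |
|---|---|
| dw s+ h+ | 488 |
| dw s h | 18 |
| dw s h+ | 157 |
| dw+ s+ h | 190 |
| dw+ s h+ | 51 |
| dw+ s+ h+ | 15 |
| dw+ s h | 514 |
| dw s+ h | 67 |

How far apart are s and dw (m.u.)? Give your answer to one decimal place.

The two rarest classes, dw s h and dw+ s+ h+, are the double crossovers. Comparing them with the parentals, only the dw allele has switched, so dw is the middle locus and the order is s – dw – h.
Crossovers in the s–dw interval produce the single-crossover classes dw+ s+ h and dw s h+ (190 + 157 = 347) plus the double crossovers (33).
RF(s–dw) = (347 + 33) / 1500 = 380/1500 = 0.2533 → 25.3 m.u.

25.3 m.u.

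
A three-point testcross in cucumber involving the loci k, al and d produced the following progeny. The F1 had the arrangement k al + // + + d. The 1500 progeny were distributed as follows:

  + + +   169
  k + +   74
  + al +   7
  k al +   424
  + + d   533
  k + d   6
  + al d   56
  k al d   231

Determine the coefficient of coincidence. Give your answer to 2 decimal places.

The two rarest classes, + al + and k + d, are the double crossovers. Comparing them with the parentals, only the k allele has switched, so k is the middle locus and the order is d – k – al.
d–k: (400 + 13)/1500 = 0.2753; k–al: (130 + 13)/1500 = 0.0953.
Expected DCO frequency = 0.2753 × 0.0953 ≈ 0.02624; observed = 13/1500 ≈ 0.00867.
Coefficient of coincidence = 0.00867/0.02624 ≈ 0.33.

0.33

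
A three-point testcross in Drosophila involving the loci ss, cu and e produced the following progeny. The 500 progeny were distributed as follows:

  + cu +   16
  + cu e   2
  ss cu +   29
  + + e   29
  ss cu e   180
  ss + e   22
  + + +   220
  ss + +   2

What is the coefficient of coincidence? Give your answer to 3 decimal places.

The two most frequent reciprocal classes, ss cu e and + + +, are the parental types, so the F1 was ss cu e / + + +.
The two rarest classes, + cu e and ss + +, are the double crossovers. Comparing them with the parentals, only the ss allele has switched, so ss is the middle locus and the order is e – ss – cu.
e–ss: (58 + 4)/500 = 0.1240; ss–cu: (38 + 4)/500 = 0.0840.
Expected DCO frequency = 0.1240 × 0.0840 ≈ 0.01042; observed = 4/500 ≈ 0.00800.
Coefficient of coincidence = 0.00800/0.01042 ≈ 0.768.

0.768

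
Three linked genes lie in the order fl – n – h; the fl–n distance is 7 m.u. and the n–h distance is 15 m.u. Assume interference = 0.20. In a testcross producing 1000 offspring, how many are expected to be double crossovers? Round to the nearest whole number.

8

Map distances give recombination frequencies of 0.070 and 0.150 for the two intervals.
With interference 0.20 (so coincidence = 0.80), expected double-crossover frequency = 0.070 × 0.150 × 0.80 = 0.00840.
Expected number = 0.00840 × 1000 = 8.40 ≈ 8.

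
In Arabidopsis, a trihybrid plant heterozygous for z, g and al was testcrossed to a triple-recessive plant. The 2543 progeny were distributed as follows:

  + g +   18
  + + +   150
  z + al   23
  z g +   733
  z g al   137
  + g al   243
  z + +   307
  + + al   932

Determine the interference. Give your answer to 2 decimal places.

0.46

The two most frequent reciprocal classes, z g + and + + al, are the parental types, so the F1 was z g + / + + al.
The two rarest classes, + g + and z + al, are the double crossovers. Comparing them with the parentals, only the z allele has switched, so z is the middle locus and the order is g – z – al.
g–z: (550 + 41)/2543 = 0.2324; z–al: (287 + 41)/2543 = 0.1290.
Expected DCO frequency = 0.2324 × 0.1290 ≈ 0.02998; observed = 41/2543 ≈ 0.01612.
Coefficient of coincidence = 0.01612/0.02998 ≈ 0.54; interference = 1 − 0.54 = 0.46.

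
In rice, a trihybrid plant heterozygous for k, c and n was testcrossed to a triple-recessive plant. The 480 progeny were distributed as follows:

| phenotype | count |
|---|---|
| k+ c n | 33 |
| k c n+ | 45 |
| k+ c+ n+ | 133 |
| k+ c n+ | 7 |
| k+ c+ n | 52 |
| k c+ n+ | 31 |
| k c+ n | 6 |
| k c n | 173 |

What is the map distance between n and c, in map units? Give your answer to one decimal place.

The two most frequent reciprocal classes, k c n and k+ c+ n+, are the parental types, so the F1 was k c n / k+ c+ n+.
The two rarest classes, k c+ n and k+ c n+, are the double crossovers. Comparing them with the parentals, only the c allele has switched, so c is the middle locus and the order is k – c – n.
Crossovers in the c–n interval produce the single-crossover classes k c n+ and k+ c+ n (45 + 52 = 97) plus the double crossovers (13).
RF(c–n) = (97 + 13) / 480 = 110/480 = 0.2292 → 22.9 map units.

22.9 map units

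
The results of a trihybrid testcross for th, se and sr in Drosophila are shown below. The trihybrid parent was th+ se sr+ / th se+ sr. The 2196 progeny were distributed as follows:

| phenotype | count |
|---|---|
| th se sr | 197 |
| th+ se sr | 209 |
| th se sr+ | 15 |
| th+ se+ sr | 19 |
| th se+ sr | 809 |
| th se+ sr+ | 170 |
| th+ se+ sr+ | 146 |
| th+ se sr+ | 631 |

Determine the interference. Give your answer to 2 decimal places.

The two rarest classes, th se sr+ and th+ se+ sr, are the double crossovers. Comparing them with the parentals, only the th allele has switched, so th is the middle locus and the order is se – th – sr.
se–th: (343 + 34)/2196 = 0.1717; th–sr: (379 + 34)/2196 = 0.1881.
Expected DCO frequency = 0.1717 × 0.1881 ≈ 0.03230; observed = 34/2196 ≈ 0.01548.
Coefficient of coincidence = 0.01548/0.03230 ≈ 0.48; interference = 1 − 0.48 = 0.52.

0.52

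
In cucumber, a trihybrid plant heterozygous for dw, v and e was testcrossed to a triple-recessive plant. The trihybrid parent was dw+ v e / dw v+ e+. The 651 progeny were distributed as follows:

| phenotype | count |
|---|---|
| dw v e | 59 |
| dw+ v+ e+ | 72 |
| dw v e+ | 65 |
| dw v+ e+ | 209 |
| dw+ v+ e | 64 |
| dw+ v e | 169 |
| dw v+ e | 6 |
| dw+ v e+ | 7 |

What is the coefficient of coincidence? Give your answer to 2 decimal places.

The two rarest classes, dw+ v e+ and dw v+ e, are the double crossovers. Comparing them with the parentals, only the e allele has switched, so e is the middle locus and the order is v – e – dw.
v–e: (129 + 13)/651 = 0.2181; e–dw: (131 + 13)/651 = 0.2212.
Expected DCO frequency = 0.2181 × 0.2212 ≈ 0.04824; observed = 13/651 ≈ 0.01997.
Coefficient of coincidence = 0.01997/0.04824 ≈ 0.41.

0.41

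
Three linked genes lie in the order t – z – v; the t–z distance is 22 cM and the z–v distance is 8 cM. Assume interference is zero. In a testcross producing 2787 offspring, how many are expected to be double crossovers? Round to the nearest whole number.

Map distances give recombination frequencies of 0.220 and 0.080 for the two intervals.
With no interference, expected double-crossover frequency = 0.220 × 0.080 = 0.01760.
Expected number = 0.01760 × 2787 = 49.05 ≈ 49.

49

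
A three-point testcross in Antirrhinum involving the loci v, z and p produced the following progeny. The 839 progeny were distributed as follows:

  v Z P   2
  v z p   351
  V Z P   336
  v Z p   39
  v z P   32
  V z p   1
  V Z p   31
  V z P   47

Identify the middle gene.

The two most frequent reciprocal classes, v z p and V Z P, are the parental types, so the F1 was v z p / V Z P.
The two rarest classes, V z p and v Z P, are the double crossovers. Comparing them with the parentals, only the v allele has switched, so v is the middle locus and the order is z – v – p.

v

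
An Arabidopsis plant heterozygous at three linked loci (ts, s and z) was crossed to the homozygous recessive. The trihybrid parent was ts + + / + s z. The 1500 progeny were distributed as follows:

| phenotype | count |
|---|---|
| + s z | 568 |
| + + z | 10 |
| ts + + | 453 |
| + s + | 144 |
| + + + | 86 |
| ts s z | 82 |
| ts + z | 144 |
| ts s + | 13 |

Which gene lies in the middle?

The two rarest classes, ts s + and + + z, are the double crossovers. Comparing them with the parentals, only the s allele has switched, so s is the middle locus and the order is ts – s – z.

s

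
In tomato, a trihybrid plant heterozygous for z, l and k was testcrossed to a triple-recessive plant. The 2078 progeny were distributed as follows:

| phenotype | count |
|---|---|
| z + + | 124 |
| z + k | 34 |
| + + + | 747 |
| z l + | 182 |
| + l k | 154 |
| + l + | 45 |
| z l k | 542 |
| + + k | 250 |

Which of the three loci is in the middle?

l

The two most frequent reciprocal classes, + + + and z l k, are the parental types, so the F1 was + + + / z l k.
The two rarest classes, + l + and z + k, are the double crossovers. Comparing them with the parentals, only the l allele has switched, so l is the middle locus and the order is k – l – z.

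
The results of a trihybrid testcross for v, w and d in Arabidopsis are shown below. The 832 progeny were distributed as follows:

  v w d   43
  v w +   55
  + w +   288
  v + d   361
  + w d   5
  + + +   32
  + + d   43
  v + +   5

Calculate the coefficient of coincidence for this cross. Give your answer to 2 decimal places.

The two most frequent reciprocal classes, + w + and v + d, are the parental types, so the F1 was + w + / v + d.
The two rarest classes, + w d and v + +, are the double crossovers. Comparing them with the parentals, only the d allele has switched, so d is the middle locus and the order is v – d – w.
v–d: (98 + 10)/832 = 0.1298; d–w: (75 + 10)/832 = 0.1022.
Expected DCO frequency = 0.1298 × 0.1022 ≈ 0.01327; observed = 10/832 ≈ 0.01202.
Coefficient of coincidence = 0.01202/0.01327 ≈ 0.91.

0.91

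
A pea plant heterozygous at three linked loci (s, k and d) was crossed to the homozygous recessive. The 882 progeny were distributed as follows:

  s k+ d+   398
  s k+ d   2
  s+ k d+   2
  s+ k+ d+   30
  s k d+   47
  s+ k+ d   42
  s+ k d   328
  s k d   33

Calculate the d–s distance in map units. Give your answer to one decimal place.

The two most frequent reciprocal classes, s k+ d+ and s+ k d, are the parental types, so the F1 was s k+ d+ / s+ k d.
The two rarest classes, s k+ d and s+ k d+, are the double crossovers. Comparing them with the parentals, only the d allele has switched, so d is the middle locus and the order is s – d – k.
Crossovers in the s–d interval produce the single-crossover classes s+ k+ d+ and s k d (30 + 33 = 63) plus the double crossovers (4).
RF(s–d) = (63 + 4) / 882 = 67/882 = 0.0760 → 7.6 map units.

7.6 map units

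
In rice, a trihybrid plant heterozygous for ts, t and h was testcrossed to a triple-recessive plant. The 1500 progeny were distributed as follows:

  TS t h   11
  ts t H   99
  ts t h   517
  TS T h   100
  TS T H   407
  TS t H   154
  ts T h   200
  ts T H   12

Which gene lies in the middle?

The two most frequent reciprocal classes, TS T H and ts t h, are the parental types, so the F1 was TS T H / ts t h.
The two rarest classes, ts T H and TS t h, are the double crossovers. Comparing them with the parentals, only the ts allele has switched, so ts is the middle locus and the order is h – ts – t.

ts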